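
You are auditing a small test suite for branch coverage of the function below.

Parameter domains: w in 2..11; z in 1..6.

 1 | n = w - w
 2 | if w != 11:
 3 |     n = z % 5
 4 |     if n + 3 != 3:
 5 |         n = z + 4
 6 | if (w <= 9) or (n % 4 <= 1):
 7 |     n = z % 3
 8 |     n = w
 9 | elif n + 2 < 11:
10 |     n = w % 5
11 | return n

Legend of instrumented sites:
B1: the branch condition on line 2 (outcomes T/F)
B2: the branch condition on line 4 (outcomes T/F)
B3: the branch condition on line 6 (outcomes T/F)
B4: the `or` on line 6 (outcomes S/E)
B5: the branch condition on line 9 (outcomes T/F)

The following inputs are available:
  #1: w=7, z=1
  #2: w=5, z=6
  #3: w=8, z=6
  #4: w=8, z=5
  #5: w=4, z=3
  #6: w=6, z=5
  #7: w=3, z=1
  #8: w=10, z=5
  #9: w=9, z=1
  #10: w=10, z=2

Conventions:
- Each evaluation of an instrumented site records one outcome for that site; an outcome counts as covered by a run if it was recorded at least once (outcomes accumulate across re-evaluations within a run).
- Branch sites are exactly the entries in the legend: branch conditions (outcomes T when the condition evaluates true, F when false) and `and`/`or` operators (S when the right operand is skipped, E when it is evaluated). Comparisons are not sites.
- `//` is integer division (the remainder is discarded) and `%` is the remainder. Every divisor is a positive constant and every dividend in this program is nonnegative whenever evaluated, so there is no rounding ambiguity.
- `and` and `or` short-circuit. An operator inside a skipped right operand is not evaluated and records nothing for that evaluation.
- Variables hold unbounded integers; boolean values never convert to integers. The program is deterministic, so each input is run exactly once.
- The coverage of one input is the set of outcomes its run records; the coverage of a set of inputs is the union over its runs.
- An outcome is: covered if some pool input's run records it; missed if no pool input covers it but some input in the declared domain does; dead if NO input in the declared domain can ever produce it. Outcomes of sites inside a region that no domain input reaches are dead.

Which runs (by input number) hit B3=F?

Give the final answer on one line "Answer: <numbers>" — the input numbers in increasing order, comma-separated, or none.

input #1 (w=7, z=1): misses B3=F
input #2 (w=5, z=6): misses B3=F
input #3 (w=8, z=6): misses B3=F
input #4 (w=8, z=5): misses B3=F
input #5 (w=4, z=3): misses B3=F
input #6 (w=6, z=5): misses B3=F
input #7 (w=3, z=1): misses B3=F
input #8 (w=10, z=5): misses B3=F
input #9 (w=9, z=1): misses B3=F
input #10 (w=10, z=2): covers B3=F

Answer: 10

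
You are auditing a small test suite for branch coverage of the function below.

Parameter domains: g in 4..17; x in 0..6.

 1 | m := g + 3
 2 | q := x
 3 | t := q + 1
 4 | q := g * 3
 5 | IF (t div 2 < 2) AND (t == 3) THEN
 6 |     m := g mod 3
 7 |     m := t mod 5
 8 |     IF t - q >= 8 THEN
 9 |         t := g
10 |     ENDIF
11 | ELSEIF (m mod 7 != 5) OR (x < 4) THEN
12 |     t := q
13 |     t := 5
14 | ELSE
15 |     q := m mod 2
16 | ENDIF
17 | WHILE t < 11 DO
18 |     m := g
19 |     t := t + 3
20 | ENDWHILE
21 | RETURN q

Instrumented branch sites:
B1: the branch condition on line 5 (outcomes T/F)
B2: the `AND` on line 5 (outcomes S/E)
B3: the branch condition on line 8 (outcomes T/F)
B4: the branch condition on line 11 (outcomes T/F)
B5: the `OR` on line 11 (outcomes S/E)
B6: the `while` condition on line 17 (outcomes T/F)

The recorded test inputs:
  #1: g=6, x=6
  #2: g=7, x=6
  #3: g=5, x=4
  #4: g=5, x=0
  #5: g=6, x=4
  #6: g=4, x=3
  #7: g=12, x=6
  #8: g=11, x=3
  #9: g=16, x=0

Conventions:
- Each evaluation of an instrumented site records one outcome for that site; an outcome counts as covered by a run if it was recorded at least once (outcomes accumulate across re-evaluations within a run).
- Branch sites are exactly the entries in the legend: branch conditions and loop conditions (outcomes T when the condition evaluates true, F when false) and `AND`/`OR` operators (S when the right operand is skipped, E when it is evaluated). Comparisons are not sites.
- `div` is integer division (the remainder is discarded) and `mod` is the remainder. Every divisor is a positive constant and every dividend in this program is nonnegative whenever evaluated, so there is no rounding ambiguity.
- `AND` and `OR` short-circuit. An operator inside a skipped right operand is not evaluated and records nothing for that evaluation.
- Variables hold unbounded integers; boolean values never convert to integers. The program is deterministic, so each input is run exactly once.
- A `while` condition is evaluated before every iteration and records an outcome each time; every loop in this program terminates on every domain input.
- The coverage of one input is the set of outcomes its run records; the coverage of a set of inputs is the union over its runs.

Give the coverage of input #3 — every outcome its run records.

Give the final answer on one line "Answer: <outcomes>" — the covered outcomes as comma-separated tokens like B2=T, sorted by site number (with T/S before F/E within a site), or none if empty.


Running input #3 (g=5, x=4), event by event:
  B2->S, B1->F, B5->S, B4->T, B6->T, B6->T, B6->F
distinct outcomes covered: B1=F, B2=S, B4=T, B5=S, B6=T, B6=F
Answer: B1=F, B2=S, B4=T, B5=S, B6=T, B6=F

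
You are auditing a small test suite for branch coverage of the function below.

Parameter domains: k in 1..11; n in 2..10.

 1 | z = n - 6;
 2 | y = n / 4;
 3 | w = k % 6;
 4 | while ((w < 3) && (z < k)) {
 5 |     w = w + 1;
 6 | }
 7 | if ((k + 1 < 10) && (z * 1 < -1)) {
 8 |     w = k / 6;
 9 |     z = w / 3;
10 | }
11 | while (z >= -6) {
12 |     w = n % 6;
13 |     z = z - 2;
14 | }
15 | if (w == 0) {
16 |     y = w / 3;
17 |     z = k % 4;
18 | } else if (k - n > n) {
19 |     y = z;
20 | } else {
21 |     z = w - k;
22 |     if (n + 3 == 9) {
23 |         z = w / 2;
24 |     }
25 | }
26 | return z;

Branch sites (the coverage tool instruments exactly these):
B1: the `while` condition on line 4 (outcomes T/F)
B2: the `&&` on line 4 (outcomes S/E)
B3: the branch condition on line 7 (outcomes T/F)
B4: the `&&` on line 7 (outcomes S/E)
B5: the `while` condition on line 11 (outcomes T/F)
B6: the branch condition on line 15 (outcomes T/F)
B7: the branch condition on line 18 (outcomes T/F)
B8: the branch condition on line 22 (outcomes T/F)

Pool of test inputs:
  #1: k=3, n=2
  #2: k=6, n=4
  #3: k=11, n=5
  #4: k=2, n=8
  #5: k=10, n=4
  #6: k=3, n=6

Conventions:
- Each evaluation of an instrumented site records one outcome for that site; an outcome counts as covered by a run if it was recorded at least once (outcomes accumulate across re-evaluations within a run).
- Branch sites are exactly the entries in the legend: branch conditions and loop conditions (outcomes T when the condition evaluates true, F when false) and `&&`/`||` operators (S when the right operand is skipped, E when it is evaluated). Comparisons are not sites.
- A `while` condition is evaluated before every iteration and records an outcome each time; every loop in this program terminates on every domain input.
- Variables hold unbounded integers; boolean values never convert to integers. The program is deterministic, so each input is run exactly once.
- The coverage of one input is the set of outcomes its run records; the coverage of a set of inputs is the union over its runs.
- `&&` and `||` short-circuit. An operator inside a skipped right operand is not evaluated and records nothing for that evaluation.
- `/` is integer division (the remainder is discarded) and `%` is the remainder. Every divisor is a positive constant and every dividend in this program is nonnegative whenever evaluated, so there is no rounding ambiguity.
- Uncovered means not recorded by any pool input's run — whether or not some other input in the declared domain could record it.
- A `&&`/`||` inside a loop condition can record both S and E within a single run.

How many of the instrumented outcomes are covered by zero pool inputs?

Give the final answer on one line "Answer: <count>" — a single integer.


#1 (k=3, n=2) -> covered: B1=F, B2=S, B3=T, B4=E, B5=T, B5=F, B6=F, B7=F, B8=F
#2 (k=6, n=4) -> covered: B1=T, B1=F, B2=S, B2=E, B3=T, B4=E, B5=T, B5=F, B6=F, B7=F, B8=F
#3 (k=11, n=5) -> covered: B1=F, B2=S, B3=F, B4=S, B5=T, B5=F, B6=F, B7=T
#4 (k=2, n=8) -> covered: B1=F, B2=E, B3=F, B4=E, B5=T, B5=F, B6=F, B7=F, B8=F
#5 (k=10, n=4) -> covered: B1=F, B2=S, B3=F, B4=S, B5=T, B5=F, B6=F, B7=T
#6 (k=3, n=6) -> covered: B1=F, B2=S, B3=F, B4=E, B5=T, B5=F, B6=T
union over the pool: B1=T, B1=F, B2=S, B2=E, B3=T, B3=F, B4=S, B4=E, B5=T, B5=F, B6=T, B6=F, B7=T, B7=F, B8=F
uncovered (1 of 16): B8=T
Answer: 1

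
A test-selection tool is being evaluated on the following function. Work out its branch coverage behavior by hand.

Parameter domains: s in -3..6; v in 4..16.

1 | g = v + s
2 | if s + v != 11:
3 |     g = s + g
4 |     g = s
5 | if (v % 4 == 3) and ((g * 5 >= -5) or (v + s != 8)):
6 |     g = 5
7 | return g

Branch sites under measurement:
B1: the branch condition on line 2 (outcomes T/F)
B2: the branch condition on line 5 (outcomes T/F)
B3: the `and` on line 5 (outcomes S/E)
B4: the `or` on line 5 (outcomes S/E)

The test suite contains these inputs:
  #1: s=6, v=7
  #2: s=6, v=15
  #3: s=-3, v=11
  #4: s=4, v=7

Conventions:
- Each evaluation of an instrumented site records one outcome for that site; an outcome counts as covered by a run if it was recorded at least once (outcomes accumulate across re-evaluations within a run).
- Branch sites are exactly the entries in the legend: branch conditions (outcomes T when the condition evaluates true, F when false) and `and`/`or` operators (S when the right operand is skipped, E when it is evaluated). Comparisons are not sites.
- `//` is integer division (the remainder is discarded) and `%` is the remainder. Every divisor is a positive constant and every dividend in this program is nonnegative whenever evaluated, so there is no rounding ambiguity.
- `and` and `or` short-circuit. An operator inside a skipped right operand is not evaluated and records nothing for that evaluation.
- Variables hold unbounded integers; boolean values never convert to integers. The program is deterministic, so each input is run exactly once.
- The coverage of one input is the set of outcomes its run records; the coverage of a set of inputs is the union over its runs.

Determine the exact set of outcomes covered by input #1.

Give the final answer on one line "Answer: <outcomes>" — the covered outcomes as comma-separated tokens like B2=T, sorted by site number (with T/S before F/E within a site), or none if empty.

Simulating input #1 (s=6, v=7) step by step:
  B1->T, B3->E, B4->S, B2->T
deduplicating events, the covered set is: B1=T, B2=T, B3=E, B4=S

Answer: B1=T, B2=T, B3=E, B4=S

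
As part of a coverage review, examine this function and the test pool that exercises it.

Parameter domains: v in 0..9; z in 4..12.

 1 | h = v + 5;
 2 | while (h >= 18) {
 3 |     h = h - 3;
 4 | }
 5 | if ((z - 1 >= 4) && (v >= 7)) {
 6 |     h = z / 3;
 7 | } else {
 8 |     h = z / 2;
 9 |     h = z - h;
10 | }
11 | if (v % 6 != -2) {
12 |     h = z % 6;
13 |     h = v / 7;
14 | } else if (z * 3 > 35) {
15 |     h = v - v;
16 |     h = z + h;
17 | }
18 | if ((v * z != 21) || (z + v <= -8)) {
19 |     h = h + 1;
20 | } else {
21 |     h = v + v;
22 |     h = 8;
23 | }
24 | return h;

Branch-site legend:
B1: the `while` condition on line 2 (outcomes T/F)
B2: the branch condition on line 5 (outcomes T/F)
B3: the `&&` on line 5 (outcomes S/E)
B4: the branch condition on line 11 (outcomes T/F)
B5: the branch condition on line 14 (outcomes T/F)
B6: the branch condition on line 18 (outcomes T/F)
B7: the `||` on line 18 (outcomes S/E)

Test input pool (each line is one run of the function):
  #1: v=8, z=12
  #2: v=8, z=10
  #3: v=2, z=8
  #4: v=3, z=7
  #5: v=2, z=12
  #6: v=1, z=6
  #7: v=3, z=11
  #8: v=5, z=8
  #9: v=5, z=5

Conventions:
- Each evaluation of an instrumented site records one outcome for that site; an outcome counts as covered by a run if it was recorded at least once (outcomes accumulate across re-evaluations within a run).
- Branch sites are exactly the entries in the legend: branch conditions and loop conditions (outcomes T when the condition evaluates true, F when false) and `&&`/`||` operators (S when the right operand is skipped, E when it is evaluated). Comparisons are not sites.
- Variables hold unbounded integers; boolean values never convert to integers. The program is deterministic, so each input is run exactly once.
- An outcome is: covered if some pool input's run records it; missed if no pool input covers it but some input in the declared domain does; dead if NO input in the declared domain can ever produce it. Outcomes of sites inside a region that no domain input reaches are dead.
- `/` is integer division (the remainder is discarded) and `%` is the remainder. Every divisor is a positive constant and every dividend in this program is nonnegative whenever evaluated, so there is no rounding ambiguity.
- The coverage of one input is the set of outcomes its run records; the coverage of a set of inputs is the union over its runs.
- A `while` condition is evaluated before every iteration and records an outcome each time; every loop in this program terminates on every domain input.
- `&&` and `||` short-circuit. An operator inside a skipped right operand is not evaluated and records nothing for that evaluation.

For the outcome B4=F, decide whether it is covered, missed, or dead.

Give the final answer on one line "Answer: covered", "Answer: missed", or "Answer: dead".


no pool input records B4=F
checking all 90 inputs in the declared domain: B4=F is never recorded -> dead
Answer: dead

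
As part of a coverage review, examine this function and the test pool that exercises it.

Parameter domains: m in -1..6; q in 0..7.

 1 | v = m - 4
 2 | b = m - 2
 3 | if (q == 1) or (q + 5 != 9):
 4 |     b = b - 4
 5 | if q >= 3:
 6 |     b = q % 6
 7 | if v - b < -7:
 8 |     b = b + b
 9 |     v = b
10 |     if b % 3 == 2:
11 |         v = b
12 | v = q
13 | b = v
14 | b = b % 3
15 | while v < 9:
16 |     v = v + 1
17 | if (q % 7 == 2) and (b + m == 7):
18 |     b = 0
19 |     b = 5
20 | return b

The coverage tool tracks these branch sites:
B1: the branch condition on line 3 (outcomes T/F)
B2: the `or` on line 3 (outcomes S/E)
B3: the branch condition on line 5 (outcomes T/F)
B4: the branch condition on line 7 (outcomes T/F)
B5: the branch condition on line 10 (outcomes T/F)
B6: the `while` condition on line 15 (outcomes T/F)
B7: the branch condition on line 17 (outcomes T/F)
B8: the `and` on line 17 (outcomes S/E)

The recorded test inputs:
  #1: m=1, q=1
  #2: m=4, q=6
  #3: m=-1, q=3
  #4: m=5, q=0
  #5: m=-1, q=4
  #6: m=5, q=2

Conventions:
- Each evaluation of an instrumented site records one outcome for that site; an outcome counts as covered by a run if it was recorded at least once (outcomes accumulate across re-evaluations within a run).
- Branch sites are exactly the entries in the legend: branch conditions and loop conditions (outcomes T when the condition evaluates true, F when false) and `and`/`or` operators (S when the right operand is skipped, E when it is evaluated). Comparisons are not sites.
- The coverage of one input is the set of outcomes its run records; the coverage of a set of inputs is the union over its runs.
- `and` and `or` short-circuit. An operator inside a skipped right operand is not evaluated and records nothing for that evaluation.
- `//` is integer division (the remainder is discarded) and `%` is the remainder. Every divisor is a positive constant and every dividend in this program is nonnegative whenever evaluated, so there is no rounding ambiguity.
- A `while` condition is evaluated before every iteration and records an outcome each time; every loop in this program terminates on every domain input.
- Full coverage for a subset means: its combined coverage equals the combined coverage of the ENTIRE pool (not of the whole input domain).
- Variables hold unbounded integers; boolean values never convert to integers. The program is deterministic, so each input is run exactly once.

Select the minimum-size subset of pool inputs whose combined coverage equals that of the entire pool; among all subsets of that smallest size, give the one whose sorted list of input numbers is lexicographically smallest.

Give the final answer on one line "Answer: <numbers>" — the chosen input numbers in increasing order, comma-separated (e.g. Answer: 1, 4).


test 1 (m=1, q=1) fires B2->S, B1->T, B3->F, B4->F, B6->T, B6->T, B6->T, B6->T, B6->T, B6->T, B6->T, B6->T, B6->F, B8->S, ...; hits B1=T, B2=S, B3=F, B4=F, B6=T, B6=F, B7=F, B8=S
test 2 (m=4, q=6) fires B2->E, B1->T, B3->T, B4->F, B6->T, B6->T, B6->T, B6->F, B8->S, B7->F; hits B1=T, B2=E, B3=T, B4=F, B6=T, B6=F, B7=F, B8=S
test 3 (m=-1, q=3) fires B2->E, B1->T, B3->T, B4->T, B5->F, B6->T, B6->T, B6->T, B6->T, B6->T, B6->T, B6->F, B8->S, B7->F; hits B1=T, B2=E, B3=T, B4=T, B5=F, B6=T, B6=F, B7=F, B8=S
test 4 (m=5, q=0) fires B2->E, B1->T, B3->F, B4->F, B6->T, B6->T, B6->T, B6->T, B6->T, B6->T, B6->T, B6->T, B6->T, B6->F, ...; hits B1=T, B2=E, B3=F, B4=F, B6=T, B6=F, B7=F, B8=S
test 5 (m=-1, q=4) fires B2->E, B1->F, B3->T, B4->T, B5->T, B6->T, B6->T, B6->T, B6->T, B6->T, B6->F, B8->S, B7->F; hits B1=F, B2=E, B3=T, B4=T, B5=T, B6=T, B6=F, B7=F, B8=S
test 6 (m=5, q=2) fires B2->E, B1->T, B3->F, B4->F, B6->T, B6->T, B6->T, B6->T, B6->T, B6->T, B6->T, B6->F, B8->E, B7->T; hits B1=T, B2=E, B3=F, B4=F, B6=T, B6=F, B7=T, B8=E
the full pool covers 16 outcomes: B1=T, B1=F, B2=S, B2=E, B3=T, B3=F, B4=T, B4=F, B5=T, B5=F, B6=T, B6=F, B7=T, B7=F, B8=S, B8=E
size 1 is not enough: best union over all size-1 subsets is 9/16
size 2 is not enough: best union over all size-2 subsets is 14/16
size 3 is not enough: best union over all size-3 subsets is 15/16
at size 4, {1, 3, 5, 6} reaches all 16 outcomes; every lexicographically earlier size-4 subset fails
Answer: 1, 3, 5, 6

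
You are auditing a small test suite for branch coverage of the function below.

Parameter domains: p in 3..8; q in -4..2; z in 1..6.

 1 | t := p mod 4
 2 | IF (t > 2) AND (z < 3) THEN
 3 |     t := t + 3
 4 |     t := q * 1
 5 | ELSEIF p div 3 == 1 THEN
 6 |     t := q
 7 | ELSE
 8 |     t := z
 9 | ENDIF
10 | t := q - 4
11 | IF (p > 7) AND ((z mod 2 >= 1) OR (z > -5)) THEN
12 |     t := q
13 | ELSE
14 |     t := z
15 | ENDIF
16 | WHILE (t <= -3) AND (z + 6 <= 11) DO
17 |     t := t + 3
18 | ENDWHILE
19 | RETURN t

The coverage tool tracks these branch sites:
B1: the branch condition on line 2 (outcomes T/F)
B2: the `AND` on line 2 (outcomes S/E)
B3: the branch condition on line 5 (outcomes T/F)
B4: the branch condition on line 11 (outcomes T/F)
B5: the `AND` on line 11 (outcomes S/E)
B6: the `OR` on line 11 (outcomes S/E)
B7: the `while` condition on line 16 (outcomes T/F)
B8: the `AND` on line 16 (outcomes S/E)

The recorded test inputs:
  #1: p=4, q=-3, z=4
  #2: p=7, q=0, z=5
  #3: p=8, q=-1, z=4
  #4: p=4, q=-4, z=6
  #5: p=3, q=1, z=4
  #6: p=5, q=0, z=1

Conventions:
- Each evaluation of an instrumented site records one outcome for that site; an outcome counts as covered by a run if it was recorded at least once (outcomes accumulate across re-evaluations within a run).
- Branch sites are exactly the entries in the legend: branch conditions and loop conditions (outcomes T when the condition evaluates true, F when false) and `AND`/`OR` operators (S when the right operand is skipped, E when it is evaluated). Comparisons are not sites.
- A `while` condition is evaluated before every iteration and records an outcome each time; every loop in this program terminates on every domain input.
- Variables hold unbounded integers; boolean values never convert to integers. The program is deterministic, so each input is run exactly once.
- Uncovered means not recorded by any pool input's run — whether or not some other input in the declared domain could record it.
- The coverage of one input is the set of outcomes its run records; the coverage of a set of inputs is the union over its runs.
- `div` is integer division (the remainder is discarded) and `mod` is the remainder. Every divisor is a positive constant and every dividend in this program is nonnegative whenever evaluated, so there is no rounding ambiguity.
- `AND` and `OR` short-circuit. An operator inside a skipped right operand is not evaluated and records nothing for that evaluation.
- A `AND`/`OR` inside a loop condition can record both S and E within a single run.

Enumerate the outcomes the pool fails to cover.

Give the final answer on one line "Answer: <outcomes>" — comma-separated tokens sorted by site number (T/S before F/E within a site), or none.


test 1 (p=4, q=-3, z=4) hits B1=F, B2=S, B3=T, B4=F, B5=S, B7=F, B8=S
test 2 (p=7, q=0, z=5) hits B1=F, B2=E, B3=F, B4=F, B5=S, B7=F, B8=S
test 3 (p=8, q=-1, z=4) hits B1=F, B2=S, B3=F, B4=T, B5=E, B6=E, B7=F, B8=S
test 4 (p=4, q=-4, z=6) hits B1=F, B2=S, B3=T, B4=F, B5=S, B7=F, B8=S
test 5 (p=3, q=1, z=4) hits B1=F, B2=E, B3=T, B4=F, B5=S, B7=F, B8=S
test 6 (p=5, q=0, z=1) hits B1=F, B2=S, B3=T, B4=F, B5=S, B7=F, B8=S
union over the pool: B1=F, B2=S, B2=E, B3=T, B3=F, B4=T, B4=F, B5=S, B5=E, B6=E, B7=F, B8=S
uncovered (4 of 16): B1=T, B6=S, B7=T, B8=E
Answer: B1=T, B6=S, B7=T, B8=E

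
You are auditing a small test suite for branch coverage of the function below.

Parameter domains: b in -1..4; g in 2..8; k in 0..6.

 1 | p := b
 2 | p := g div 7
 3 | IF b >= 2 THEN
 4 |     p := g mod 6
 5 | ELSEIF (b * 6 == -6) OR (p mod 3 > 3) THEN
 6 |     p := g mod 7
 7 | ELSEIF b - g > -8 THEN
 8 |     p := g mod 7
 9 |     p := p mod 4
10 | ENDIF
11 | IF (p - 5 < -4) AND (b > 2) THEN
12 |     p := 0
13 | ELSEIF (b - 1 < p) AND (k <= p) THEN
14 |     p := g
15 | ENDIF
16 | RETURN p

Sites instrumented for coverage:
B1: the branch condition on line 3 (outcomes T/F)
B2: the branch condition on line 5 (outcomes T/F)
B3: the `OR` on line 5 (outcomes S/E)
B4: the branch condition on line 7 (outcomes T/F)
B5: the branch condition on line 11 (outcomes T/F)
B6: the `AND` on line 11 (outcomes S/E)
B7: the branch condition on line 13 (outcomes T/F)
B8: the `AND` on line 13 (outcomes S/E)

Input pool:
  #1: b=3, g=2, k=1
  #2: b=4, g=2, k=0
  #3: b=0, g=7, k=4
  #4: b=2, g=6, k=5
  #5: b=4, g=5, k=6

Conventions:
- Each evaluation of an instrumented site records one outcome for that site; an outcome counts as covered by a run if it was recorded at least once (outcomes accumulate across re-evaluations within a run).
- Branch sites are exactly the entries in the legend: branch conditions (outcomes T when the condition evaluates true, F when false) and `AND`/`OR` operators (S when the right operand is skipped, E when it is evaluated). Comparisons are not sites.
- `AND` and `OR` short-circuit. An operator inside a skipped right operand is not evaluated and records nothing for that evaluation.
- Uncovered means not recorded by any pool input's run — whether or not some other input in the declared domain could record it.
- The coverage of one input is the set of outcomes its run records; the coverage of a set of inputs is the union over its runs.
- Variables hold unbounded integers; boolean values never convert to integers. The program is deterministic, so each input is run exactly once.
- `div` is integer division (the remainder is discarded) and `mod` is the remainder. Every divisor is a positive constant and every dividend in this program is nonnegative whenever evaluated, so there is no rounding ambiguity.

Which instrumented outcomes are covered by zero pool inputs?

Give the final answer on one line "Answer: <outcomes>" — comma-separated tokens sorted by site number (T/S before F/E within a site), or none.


input #1 (b=3, g=2, k=1): events B1->T, B6->S, B5->F, B8->S, B7->F; covers B1=T, B5=F, B6=S, B7=F, B8=S
input #2 (b=4, g=2, k=0): events B1->T, B6->S, B5->F, B8->S, B7->F; covers B1=T, B5=F, B6=S, B7=F, B8=S
input #3 (b=0, g=7, k=4): events B1->F, B3->E, B2->F, B4->T, B6->E, B5->F, B8->E, B7->F; covers B1=F, B2=F, B3=E, B4=T, B5=F, B6=E, B7=F, B8=E
input #4 (b=2, g=6, k=5): events B1->T, B6->E, B5->F, B8->S, B7->F; covers B1=T, B5=F, B6=E, B7=F, B8=S
input #5 (b=4, g=5, k=6): events B1->T, B6->S, B5->F, B8->E, B7->F; covers B1=T, B5=F, B6=S, B7=F, B8=E
union over the pool: B1=T, B1=F, B2=F, B3=E, B4=T, B5=F, B6=S, B6=E, B7=F, B8=S, B8=E
uncovered (5 of 16): B2=T, B3=S, B4=F, B5=T, B7=T
Answer: B2=T, B3=S, B4=F, B5=T, B7=T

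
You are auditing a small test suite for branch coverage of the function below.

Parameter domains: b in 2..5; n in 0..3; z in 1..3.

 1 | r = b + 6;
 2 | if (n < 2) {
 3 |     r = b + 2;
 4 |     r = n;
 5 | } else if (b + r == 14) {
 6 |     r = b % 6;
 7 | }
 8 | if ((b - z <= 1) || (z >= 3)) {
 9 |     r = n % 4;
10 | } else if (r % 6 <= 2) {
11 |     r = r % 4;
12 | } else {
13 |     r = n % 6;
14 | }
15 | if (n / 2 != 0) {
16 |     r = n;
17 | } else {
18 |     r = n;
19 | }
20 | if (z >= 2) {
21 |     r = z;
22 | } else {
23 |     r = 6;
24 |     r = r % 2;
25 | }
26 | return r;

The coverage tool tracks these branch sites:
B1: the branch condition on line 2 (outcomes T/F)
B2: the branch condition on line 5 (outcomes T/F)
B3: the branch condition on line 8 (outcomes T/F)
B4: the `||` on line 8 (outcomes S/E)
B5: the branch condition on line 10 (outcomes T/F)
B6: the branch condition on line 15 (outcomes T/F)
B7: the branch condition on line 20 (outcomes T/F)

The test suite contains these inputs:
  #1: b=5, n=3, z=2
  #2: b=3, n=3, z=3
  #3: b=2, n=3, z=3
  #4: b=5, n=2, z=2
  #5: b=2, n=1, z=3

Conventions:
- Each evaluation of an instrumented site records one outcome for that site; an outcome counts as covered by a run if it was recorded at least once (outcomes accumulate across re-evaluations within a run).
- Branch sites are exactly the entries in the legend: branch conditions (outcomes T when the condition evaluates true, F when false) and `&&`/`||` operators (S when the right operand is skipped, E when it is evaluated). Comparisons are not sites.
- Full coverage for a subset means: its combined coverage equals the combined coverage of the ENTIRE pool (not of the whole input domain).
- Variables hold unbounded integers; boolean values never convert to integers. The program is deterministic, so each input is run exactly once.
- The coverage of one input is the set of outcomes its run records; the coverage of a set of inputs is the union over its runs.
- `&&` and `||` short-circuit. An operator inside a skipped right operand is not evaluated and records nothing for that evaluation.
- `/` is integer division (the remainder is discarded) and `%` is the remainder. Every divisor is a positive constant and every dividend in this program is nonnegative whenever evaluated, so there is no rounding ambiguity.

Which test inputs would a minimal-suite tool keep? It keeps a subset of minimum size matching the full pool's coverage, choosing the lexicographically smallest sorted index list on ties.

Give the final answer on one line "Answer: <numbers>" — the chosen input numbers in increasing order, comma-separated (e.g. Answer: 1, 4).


input #1, b=5, n=3, z=2: events B1->F, B2->F, B4->E, B3->F, B5->F, B6->T, B7->T; outcomes B1=F, B2=F, B3=F, B4=E, B5=F, B6=T, B7=T
input #2, b=3, n=3, z=3: events B1->F, B2->F, B4->S, B3->T, B6->T, B7->T; outcomes B1=F, B2=F, B3=T, B4=S, B6=T, B7=T
input #3, b=2, n=3, z=3: events B1->F, B2->F, B4->S, B3->T, B6->T, B7->T; outcomes B1=F, B2=F, B3=T, B4=S, B6=T, B7=T
input #4, b=5, n=2, z=2: events B1->F, B2->F, B4->E, B3->F, B5->F, B6->T, B7->T; outcomes B1=F, B2=F, B3=F, B4=E, B5=F, B6=T, B7=T
input #5, b=2, n=1, z=3: events B1->T, B4->S, B3->T, B6->F, B7->T; outcomes B1=T, B3=T, B4=S, B6=F, B7=T
together the pool reaches 11 outcomes: B1=T, B1=F, B2=F, B3=T, B3=F, B4=S, B4=E, B5=F, B6=T, B6=F, B7=T
every size-1 subset falls short of the 11 outcomes (best: 7/11)
size 2: inputs {1, 5} cover all 11 outcomes, and no lexicographically smaller subset of this size does
Answer: 1, 5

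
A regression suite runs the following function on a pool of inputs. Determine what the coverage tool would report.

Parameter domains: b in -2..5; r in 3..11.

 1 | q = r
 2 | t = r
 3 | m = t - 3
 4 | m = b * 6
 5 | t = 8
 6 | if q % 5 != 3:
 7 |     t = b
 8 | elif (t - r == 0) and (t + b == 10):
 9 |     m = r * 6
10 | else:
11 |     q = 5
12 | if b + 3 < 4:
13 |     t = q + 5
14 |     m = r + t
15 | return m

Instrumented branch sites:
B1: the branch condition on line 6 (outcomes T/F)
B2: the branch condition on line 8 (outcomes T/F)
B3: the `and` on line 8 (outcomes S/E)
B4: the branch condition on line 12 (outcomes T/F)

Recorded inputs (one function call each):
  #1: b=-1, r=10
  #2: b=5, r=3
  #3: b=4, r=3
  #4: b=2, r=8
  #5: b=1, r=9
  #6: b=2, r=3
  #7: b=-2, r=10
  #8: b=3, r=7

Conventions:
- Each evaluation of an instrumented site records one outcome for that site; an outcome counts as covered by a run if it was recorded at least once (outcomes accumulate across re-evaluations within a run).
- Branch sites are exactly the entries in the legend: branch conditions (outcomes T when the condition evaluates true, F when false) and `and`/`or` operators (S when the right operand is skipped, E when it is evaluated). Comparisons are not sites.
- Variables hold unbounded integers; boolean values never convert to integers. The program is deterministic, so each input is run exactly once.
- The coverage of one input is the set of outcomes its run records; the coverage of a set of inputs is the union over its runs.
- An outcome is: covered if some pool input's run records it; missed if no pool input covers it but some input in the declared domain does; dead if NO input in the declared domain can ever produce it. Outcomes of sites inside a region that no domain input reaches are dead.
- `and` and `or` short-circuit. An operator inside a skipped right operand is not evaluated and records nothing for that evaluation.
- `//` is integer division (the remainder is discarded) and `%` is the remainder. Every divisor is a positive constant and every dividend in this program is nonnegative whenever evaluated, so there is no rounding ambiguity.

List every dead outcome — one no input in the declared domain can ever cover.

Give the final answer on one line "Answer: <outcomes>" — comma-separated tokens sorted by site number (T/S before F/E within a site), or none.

sweeping the full domain (72 inputs) for each outcome:
  reachable outcomes have witnesses, e.g. B1=T (e.g. b=-2, r=4), B1=F (e.g. b=-2, r=3), B2=T (e.g. b=2, r=8), B2=F (e.g. b=-2, r=3)

Answer: none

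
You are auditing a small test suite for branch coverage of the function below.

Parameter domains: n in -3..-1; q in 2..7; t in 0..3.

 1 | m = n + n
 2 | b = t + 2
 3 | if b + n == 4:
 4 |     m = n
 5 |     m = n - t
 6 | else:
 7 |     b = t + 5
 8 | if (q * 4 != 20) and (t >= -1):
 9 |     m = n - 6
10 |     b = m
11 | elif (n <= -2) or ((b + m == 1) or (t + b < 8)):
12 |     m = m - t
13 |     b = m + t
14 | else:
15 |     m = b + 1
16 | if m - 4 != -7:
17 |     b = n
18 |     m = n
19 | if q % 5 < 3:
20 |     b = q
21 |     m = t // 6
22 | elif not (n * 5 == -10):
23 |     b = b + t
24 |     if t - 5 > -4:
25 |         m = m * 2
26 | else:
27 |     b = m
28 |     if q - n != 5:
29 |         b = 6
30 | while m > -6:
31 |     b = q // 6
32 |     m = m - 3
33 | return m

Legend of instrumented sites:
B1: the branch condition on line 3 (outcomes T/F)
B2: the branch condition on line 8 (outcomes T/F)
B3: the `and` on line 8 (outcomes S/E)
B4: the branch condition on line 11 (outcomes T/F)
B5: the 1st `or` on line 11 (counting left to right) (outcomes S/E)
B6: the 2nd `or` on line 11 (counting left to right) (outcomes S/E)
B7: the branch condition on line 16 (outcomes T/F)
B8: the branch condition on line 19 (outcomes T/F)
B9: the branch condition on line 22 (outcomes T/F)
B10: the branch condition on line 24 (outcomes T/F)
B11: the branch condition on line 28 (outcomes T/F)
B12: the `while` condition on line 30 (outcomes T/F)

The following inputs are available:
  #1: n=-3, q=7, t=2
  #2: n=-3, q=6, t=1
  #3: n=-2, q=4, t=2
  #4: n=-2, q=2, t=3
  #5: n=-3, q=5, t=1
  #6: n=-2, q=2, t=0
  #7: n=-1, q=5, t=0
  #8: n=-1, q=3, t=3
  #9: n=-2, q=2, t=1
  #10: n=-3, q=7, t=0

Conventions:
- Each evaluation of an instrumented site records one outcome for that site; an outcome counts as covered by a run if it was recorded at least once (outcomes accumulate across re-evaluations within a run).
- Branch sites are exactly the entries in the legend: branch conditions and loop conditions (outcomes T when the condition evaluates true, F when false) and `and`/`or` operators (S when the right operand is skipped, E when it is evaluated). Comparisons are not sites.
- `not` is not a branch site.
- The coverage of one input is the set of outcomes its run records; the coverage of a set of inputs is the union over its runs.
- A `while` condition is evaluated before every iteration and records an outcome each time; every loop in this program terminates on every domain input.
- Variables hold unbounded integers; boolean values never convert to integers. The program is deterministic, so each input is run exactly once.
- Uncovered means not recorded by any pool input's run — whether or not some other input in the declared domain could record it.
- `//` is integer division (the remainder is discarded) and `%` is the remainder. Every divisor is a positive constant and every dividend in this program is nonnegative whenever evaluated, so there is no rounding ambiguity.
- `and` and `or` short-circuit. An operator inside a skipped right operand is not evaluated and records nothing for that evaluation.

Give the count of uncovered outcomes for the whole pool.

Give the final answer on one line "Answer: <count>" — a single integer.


input #1 (n=-3, q=7, t=2): events B1->F, B3->E, B2->T, B7->T, B8->T, B12->T, B12->T, B12->F; covers B1=F, B2=T, B3=E, B7=T, B8=T, B12=T, B12=F
input #2 (n=-3, q=6, t=1): events B1->F, B3->E, B2->T, B7->T, B8->T, B12->T, B12->T, B12->F; covers B1=F, B2=T, B3=E, B7=T, B8=T, B12=T, B12=F
input #3 (n=-2, q=4, t=2): events B1->F, B3->E, B2->T, B7->T, B8->F, B9->F, B11->T, B12->T, B12->T, B12->F; covers B1=F, B2=T, B3=E, B7=T, B8=F, B9=F, B11=T, B12=T, B12=F
input #4 (n=-2, q=2, t=3): events B1->F, B3->E, B2->T, B7->T, B8->T, B12->T, B12->T, B12->F; covers B1=F, B2=T, B3=E, B7=T, B8=T, B12=T, B12=F
input #5 (n=-3, q=5, t=1): events B1->F, B3->S, B2->F, B5->S, B4->T, B7->T, B8->T, B12->T, B12->T, B12->F; covers B1=F, B2=F, B3=S, B4=T, B5=S, B7=T, B8=T, B12=T, B12=F
input #6 (n=-2, q=2, t=0): events B1->F, B3->E, B2->T, B7->T, B8->T, B12->T, B12->T, B12->F; covers B1=F, B2=T, B3=E, B7=T, B8=T, B12=T, B12=F
input #7 (n=-1, q=5, t=0): events B1->F, B3->S, B2->F, B5->E, B6->E, B4->T, B7->T, B8->T, B12->T, B12->T, B12->F; covers B1=F, B2=F, B3=S, B4=T, B5=E, B6=E, B7=T, B8=T, B12=T, B12=F
input #8 (n=-1, q=3, t=3): events B1->T, B3->E, B2->T, B7->T, B8->F, B9->T, B10->T, B12->T, B12->T, B12->F; covers B1=T, B2=T, B3=E, B7=T, B8=F, B9=T, B10=T, B12=T, B12=F
input #9 (n=-2, q=2, t=1): events B1->F, B3->E, B2->T, B7->T, B8->T, B12->T, B12->T, B12->F; covers B1=F, B2=T, B3=E, B7=T, B8=T, B12=T, B12=F
input #10 (n=-3, q=7, t=0): events B1->F, B3->E, B2->T, B7->T, B8->T, B12->T, B12->T, B12->F; covers B1=F, B2=T, B3=E, B7=T, B8=T, B12=T, B12=F
union over the pool: B1=T, B1=F, B2=T, B2=F, B3=S, B3=E, B4=T, B5=S, B5=E, B6=E, B7=T, B8=T, B8=F, B9=T, B9=F, B10=T, B11=T, B12=T, B12=F
uncovered (5 of 24): B4=F, B6=S, B7=F, B10=F, B11=F
Answer: 5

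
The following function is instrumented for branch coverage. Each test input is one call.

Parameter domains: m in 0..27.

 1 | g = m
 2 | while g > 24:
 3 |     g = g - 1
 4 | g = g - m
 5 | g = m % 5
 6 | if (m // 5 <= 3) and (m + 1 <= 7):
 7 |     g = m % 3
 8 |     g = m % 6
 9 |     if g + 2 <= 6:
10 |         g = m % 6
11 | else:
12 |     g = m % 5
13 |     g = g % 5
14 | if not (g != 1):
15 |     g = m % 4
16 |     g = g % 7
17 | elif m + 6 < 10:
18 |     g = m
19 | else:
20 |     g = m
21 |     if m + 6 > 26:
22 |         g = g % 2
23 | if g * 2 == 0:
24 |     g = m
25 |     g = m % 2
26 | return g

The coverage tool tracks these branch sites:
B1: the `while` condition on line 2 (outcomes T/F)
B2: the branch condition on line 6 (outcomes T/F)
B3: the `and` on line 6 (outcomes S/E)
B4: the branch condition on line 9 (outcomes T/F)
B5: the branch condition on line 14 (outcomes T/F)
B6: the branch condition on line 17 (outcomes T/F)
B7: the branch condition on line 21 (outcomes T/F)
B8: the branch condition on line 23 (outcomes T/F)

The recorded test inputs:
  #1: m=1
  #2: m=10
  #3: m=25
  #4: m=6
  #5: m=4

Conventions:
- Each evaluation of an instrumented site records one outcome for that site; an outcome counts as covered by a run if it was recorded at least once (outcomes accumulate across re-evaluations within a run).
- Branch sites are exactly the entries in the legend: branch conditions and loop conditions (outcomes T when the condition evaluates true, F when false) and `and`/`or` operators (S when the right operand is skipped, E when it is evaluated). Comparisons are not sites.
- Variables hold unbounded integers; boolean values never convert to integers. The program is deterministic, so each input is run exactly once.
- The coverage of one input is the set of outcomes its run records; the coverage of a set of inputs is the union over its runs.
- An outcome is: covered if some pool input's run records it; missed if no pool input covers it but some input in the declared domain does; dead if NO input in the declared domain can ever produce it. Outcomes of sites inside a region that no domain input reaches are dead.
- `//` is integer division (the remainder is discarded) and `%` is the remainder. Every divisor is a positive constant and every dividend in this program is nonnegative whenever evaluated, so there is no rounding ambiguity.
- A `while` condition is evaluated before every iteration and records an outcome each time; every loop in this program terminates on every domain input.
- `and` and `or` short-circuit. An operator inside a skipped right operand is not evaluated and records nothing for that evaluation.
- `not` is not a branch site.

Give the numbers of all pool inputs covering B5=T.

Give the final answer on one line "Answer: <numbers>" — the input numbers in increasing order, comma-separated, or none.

input #1 (m=1): covers B5=T
input #2 (m=10): misses B5=T
input #3 (m=25): misses B5=T
input #4 (m=6): misses B5=T
input #5 (m=4): misses B5=T

Answer: 1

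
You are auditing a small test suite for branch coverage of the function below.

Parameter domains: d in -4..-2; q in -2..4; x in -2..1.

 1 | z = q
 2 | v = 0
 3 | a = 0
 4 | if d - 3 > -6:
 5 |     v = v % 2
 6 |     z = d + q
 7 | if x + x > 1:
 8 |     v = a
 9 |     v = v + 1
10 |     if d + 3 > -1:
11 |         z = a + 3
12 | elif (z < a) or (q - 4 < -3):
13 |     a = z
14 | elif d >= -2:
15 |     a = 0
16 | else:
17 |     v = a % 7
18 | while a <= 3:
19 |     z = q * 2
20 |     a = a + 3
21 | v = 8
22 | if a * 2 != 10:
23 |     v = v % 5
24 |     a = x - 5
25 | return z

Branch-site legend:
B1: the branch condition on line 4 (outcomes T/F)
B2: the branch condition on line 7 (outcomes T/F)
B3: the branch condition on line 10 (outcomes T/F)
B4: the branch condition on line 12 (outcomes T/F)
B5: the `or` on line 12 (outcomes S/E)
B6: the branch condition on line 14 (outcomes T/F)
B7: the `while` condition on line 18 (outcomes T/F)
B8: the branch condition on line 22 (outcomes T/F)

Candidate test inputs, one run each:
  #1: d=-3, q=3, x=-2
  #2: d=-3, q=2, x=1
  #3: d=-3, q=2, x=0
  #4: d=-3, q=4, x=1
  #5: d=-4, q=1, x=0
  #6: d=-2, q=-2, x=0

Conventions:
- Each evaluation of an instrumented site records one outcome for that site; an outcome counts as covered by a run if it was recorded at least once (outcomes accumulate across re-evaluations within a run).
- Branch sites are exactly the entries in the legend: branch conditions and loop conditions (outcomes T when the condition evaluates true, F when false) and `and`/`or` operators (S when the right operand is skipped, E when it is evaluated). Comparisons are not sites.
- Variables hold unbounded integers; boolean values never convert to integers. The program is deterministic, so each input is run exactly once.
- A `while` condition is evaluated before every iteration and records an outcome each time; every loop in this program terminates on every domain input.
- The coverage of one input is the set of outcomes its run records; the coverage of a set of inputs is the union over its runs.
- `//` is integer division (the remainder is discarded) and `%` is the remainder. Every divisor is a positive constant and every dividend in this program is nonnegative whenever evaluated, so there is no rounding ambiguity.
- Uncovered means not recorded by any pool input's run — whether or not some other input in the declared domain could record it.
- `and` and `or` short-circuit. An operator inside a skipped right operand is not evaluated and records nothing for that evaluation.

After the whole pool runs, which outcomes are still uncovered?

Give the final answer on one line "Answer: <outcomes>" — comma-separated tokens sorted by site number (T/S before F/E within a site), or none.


input #1, d=-3, q=3, x=-2: events B1->F, B2->F, B5->E, B4->F, B6->F, B7->T, B7->T, B7->F, B8->T; outcomes B1=F, B2=F, B4=F, B5=E, B6=F, B7=T, B7=F, B8=T
input #2, d=-3, q=2, x=1: events B1->F, B2->T, B3->T, B7->T, B7->T, B7->F, B8->T; outcomes B1=F, B2=T, B3=T, B7=T, B7=F, B8=T
input #3, d=-3, q=2, x=0: events B1->F, B2->F, B5->E, B4->F, B6->F, B7->T, B7->T, B7->F, B8->T; outcomes B1=F, B2=F, B4=F, B5=E, B6=F, B7=T, B7=F, B8=T
input #4, d=-3, q=4, x=1: events B1->F, B2->T, B3->T, B7->T, B7->T, B7->F, B8->T; outcomes B1=F, B2=T, B3=T, B7=T, B7=F, B8=T
input #5, d=-4, q=1, x=0: events B1->F, B2->F, B5->E, B4->F, B6->F, B7->T, B7->T, B7->F, B8->T; outcomes B1=F, B2=F, B4=F, B5=E, B6=F, B7=T, B7=F, B8=T
input #6, d=-2, q=-2, x=0: events B1->T, B2->F, B5->S, B4->T, B7->T, B7->T, B7->T, B7->F, B8->F; outcomes B1=T, B2=F, B4=T, B5=S, B7=T, B7=F, B8=F
union over the pool: B1=T, B1=F, B2=T, B2=F, B3=T, B4=T, B4=F, B5=S, B5=E, B6=F, B7=T, B7=F, B8=T, B8=F
uncovered (2 of 16): B3=F, B6=T
Answer: B3=F, B6=T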